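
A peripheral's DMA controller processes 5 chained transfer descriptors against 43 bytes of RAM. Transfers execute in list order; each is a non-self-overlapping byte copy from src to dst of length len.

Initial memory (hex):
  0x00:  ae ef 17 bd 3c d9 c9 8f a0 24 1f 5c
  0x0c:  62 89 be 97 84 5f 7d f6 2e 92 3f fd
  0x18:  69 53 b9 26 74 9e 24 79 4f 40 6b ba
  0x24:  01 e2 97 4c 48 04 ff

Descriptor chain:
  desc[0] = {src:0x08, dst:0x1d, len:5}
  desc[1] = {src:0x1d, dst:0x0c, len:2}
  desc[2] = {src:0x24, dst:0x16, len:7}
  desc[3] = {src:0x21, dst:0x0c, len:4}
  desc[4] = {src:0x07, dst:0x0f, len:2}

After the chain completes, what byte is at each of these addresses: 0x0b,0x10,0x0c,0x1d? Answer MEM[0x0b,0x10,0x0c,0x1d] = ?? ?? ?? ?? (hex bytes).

MEM[0x0b,0x10,0x0c,0x1d] = 5c a0 62 a0

[0] 0x08->0x1d len=5 : a0 24 1f 5c 62
[1] 0x1d->0x0c len=2 : a0 24
[2] 0x24->0x16 len=7 : 01 e2 97 4c 48 04 ff
[3] 0x21->0x0c len=4 : 62 6b ba 01
[4] 0x07->0x0f len=2 : 8f a0
query mem[0x0b]=0x5c, mem[0x10]=0xa0, mem[0x0c]=0x62, mem[0x1d]=0xa0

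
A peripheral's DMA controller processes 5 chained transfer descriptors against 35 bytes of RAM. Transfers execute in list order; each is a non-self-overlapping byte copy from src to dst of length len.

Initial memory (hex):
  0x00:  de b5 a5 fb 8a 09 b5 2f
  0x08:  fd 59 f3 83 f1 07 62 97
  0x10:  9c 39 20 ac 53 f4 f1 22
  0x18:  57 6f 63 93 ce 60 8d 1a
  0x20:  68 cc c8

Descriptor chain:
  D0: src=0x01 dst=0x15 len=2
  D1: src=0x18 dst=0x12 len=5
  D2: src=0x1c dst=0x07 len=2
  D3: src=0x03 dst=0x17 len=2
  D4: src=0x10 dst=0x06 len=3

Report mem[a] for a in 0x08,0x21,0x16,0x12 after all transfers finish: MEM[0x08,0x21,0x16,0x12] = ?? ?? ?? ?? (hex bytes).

  after D0: wrote 2B at 0x15 = b5a5
  after D1: wrote 5B at 0x12 = 576f6393ce
  after D2: wrote 2B at 0x07 = ce60
  after D3: wrote 2B at 0x17 = fb8a
  after D4: wrote 3B at 0x06 = 9c3957
query mem[0x08]=0x57, mem[0x21]=0xcc, mem[0x16]=0xce, mem[0x12]=0x57

MEM[0x08,0x21,0x16,0x12] = 57 cc ce 57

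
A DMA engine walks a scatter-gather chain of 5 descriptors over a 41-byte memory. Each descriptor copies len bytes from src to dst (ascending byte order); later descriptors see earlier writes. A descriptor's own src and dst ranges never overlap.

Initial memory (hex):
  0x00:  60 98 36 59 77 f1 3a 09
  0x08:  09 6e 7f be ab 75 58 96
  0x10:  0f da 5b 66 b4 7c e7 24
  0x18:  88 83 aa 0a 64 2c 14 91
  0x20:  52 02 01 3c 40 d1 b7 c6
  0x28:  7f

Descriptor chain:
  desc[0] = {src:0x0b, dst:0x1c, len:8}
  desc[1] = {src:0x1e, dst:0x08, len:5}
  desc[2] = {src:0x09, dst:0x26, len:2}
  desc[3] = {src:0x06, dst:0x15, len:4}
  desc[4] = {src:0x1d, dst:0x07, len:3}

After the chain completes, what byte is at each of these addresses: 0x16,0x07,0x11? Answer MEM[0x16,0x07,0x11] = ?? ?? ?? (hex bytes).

  after D0: wrote 8B at 0x1c = beab7558960fda5b
  after D1: wrote 5B at 0x08 = 7558960fda
  after D2: wrote 2B at 0x26 = 5896
  after D3: wrote 4B at 0x15 = 3a097558
  after D4: wrote 3B at 0x07 = ab7558
query mem[0x16]=0x09, mem[0x07]=0xab, mem[0x11]=0xda

MEM[0x16,0x07,0x11] = 09 ab da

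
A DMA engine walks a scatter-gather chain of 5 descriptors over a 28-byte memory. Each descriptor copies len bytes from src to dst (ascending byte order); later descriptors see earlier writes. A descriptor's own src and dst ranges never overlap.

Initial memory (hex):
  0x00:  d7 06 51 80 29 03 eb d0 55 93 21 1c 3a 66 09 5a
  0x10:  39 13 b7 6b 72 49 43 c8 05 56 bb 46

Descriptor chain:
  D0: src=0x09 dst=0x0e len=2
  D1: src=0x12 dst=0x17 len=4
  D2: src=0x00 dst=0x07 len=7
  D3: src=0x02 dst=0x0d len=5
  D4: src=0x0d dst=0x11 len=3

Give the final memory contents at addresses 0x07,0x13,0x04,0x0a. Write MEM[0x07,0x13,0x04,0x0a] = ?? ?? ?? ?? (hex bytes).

MEM[0x07,0x13,0x04,0x0a] = d7 29 29 80

  after D0: wrote 2B at 0x0e = 9321
  after D1: wrote 4B at 0x17 = b76b7249
  after D2: wrote 7B at 0x07 = d70651802903eb
  after D3: wrote 5B at 0x0d = 51802903eb
  after D4: wrote 3B at 0x11 = 518029
query mem[0x07]=0xd7, mem[0x13]=0x29, mem[0x04]=0x29, mem[0x0a]=0x80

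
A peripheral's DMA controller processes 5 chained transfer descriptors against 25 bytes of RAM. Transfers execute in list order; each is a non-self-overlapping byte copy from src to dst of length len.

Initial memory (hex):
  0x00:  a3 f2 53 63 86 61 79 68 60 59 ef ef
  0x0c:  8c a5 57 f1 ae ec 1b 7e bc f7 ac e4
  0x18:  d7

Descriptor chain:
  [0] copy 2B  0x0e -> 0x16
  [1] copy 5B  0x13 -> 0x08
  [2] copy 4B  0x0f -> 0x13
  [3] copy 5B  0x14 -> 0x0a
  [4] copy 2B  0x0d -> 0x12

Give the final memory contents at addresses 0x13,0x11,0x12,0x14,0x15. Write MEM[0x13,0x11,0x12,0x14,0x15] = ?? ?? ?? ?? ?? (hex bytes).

MEM[0x13,0x11,0x12,0x14,0x15] = d7 ec f1 ae ec

  after D0: wrote 2B at 0x16 = 57f1
  after D1: wrote 5B at 0x08 = 7ebcf757f1
  after D2: wrote 4B at 0x13 = f1aeec1b
  after D3: wrote 5B at 0x0a = aeec1bf1d7
  after D4: wrote 2B at 0x12 = f1d7
query mem[0x13]=0xd7, mem[0x11]=0xec, mem[0x12]=0xf1, mem[0x14]=0xae, mem[0x15]=0xec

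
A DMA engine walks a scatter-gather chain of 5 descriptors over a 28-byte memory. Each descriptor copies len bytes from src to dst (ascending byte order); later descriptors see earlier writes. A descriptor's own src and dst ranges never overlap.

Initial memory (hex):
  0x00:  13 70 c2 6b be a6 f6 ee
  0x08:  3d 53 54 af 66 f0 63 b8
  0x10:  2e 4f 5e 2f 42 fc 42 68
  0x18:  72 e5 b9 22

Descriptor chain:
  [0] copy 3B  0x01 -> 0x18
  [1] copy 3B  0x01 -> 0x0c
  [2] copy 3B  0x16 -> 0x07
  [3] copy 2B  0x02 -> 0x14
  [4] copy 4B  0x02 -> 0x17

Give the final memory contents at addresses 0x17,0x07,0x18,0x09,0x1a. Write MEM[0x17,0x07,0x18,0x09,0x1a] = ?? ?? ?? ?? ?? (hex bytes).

#0 dst[0x18+3] := {0x70,0xc2,0x6b}
#1 dst[0x0c+3] := {0x70,0xc2,0x6b}
#2 dst[0x07+3] := {0x42,0x68,0x70}
#3 dst[0x14+2] := {0xc2,0x6b}
#4 dst[0x17+4] := {0xc2,0x6b,0xbe,0xa6}
query mem[0x17]=0xc2, mem[0x07]=0x42, mem[0x18]=0x6b, mem[0x09]=0x70, mem[0x1a]=0xa6

MEM[0x17,0x07,0x18,0x09,0x1a] = c2 42 6b 70 a6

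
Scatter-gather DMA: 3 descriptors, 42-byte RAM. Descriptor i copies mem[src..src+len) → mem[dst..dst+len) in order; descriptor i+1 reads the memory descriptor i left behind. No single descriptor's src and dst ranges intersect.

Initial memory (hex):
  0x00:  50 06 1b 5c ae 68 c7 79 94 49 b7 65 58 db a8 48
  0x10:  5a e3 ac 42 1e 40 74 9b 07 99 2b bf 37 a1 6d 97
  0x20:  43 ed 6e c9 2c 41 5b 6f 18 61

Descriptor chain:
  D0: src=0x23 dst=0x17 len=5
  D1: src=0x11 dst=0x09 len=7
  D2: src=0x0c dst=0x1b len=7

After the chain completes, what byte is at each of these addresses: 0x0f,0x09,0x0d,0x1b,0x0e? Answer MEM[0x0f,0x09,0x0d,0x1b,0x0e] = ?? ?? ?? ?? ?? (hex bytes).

MEM[0x0f,0x09,0x0d,0x1b,0x0e] = c9 e3 40 1e 74

#0 dst[0x17+5] := {0xc9,0x2c,0x41,0x5b,0x6f}
#1 dst[0x09+7] := {0xe3,0xac,0x42,0x1e,0x40,0x74,0xc9}
#2 dst[0x1b+7] := {0x1e,0x40,0x74,0xc9,0x5a,0xe3,0xac}
query mem[0x0f]=0xc9, mem[0x09]=0xe3, mem[0x0d]=0x40, mem[0x1b]=0x1e, mem[0x0e]=0x74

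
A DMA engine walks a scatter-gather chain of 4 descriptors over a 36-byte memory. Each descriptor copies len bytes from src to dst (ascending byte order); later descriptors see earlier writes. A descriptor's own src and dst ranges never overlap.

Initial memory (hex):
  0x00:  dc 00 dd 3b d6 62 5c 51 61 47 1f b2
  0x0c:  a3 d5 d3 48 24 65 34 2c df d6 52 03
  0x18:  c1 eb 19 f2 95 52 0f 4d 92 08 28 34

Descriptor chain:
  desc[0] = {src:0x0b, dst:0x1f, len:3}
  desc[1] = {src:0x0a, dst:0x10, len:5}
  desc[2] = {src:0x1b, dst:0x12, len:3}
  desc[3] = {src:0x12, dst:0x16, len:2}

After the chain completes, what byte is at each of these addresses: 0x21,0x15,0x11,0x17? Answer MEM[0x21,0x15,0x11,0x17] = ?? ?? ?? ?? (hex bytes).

MEM[0x21,0x15,0x11,0x17] = d5 d6 b2 95

[0] 0x0b->0x1f len=3 : b2 a3 d5
[1] 0x0a->0x10 len=5 : 1f b2 a3 d5 d3
[2] 0x1b->0x12 len=3 : f2 95 52
[3] 0x12->0x16 len=2 : f2 95
query mem[0x21]=0xd5, mem[0x15]=0xd6, mem[0x11]=0xb2, mem[0x17]=0x95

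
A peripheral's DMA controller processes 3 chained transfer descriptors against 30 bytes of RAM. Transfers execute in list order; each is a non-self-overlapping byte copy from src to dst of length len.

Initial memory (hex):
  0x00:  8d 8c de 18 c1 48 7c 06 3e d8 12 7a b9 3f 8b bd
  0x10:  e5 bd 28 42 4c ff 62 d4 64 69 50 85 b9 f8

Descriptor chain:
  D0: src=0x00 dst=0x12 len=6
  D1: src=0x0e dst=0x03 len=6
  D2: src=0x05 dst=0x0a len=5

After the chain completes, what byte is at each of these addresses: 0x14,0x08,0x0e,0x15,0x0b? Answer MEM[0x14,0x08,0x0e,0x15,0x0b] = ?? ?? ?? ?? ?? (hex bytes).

[0] 0x00->0x12 len=6 : 8d 8c de 18 c1 48
[1] 0x0e->0x03 len=6 : 8b bd e5 bd 8d 8c
[2] 0x05->0x0a len=5 : e5 bd 8d 8c d8
query mem[0x14]=0xde, mem[0x08]=0x8c, mem[0x0e]=0xd8, mem[0x15]=0x18, mem[0x0b]=0xbd

MEM[0x14,0x08,0x0e,0x15,0x0b] = de 8c d8 18 bd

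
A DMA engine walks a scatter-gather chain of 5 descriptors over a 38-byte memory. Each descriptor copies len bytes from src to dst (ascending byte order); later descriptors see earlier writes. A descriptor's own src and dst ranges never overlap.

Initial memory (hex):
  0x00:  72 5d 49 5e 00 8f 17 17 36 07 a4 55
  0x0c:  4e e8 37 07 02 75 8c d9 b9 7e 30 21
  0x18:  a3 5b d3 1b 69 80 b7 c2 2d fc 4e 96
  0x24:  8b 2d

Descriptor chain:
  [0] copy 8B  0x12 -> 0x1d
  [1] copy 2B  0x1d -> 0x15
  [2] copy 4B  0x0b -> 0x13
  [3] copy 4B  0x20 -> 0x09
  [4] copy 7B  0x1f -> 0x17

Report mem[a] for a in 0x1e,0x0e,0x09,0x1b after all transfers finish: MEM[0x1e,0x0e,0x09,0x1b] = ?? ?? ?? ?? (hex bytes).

  after D0: wrote 8B at 0x1d = 8cd9b97e3021a35b
  after D1: wrote 2B at 0x15 = 8cd9
  after D2: wrote 4B at 0x13 = 554ee837
  after D3: wrote 4B at 0x09 = 7e3021a3
  after D4: wrote 7B at 0x17 = b97e3021a35b2d
query mem[0x1e]=0xd9, mem[0x0e]=0x37, mem[0x09]=0x7e, mem[0x1b]=0xa3

MEM[0x1e,0x0e,0x09,0x1b] = d9 37 7e a3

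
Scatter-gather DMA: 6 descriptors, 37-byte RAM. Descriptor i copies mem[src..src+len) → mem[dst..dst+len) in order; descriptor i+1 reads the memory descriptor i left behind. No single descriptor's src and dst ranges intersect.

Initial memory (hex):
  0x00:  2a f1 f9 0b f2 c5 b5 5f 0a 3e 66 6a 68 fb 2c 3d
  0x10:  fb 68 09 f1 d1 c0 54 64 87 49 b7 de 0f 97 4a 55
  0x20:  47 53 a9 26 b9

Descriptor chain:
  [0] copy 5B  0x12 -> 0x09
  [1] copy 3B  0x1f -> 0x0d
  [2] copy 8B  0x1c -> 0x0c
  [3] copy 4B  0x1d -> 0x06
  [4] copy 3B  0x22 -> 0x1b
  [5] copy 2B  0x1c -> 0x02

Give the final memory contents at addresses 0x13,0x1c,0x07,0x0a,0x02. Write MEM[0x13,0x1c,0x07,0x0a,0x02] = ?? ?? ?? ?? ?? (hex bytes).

#0 dst[0x09+5] := {0x09,0xf1,0xd1,0xc0,0x54}
#1 dst[0x0d+3] := {0x55,0x47,0x53}
#2 dst[0x0c+8] := {0x0f,0x97,0x4a,0x55,0x47,0x53,0xa9,0x26}
#3 dst[0x06+4] := {0x97,0x4a,0x55,0x47}
#4 dst[0x1b+3] := {0xa9,0x26,0xb9}
#5 dst[0x02+2] := {0x26,0xb9}
query mem[0x13]=0x26, mem[0x1c]=0x26, mem[0x07]=0x4a, mem[0x0a]=0xf1, mem[0x02]=0x26

MEM[0x13,0x1c,0x07,0x0a,0x02] = 26 26 4a f1 26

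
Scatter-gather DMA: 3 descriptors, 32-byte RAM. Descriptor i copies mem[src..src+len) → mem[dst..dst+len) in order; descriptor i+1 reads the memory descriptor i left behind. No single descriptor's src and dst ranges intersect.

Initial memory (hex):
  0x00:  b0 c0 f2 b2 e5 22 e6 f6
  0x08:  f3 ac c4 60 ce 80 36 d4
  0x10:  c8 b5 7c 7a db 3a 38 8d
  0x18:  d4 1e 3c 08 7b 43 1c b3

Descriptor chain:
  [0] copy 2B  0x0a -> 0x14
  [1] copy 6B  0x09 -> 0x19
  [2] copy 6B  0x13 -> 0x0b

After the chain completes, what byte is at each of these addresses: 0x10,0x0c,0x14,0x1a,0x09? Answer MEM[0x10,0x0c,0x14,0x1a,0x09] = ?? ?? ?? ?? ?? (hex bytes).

[0] 0x0a->0x14 len=2 : c4 60
[1] 0x09->0x19 len=6 : ac c4 60 ce 80 36
[2] 0x13->0x0b len=6 : 7a c4 60 38 8d d4
query mem[0x10]=0xd4, mem[0x0c]=0xc4, mem[0x14]=0xc4, mem[0x1a]=0xc4, mem[0x09]=0xac

MEM[0x10,0x0c,0x14,0x1a,0x09] = d4 c4 c4 c4 ac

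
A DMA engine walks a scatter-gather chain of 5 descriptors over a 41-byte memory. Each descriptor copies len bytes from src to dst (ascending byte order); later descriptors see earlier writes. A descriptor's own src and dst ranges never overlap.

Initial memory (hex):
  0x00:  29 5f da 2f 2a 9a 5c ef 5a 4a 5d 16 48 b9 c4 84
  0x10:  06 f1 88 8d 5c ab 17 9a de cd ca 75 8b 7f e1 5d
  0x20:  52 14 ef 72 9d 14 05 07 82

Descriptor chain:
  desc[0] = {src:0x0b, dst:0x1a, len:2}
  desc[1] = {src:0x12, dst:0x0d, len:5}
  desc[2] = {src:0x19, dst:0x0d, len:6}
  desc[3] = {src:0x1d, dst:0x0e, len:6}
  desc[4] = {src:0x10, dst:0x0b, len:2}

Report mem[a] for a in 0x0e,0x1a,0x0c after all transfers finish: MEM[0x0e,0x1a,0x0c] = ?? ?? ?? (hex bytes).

  after D0: wrote 2B at 0x1a = 1648
  after D1: wrote 5B at 0x0d = 888d5cab17
  after D2: wrote 6B at 0x0d = cd16488b7fe1
  after D3: wrote 6B at 0x0e = 7fe15d5214ef
  after D4: wrote 2B at 0x0b = 5d52
query mem[0x0e]=0x7f, mem[0x1a]=0x16, mem[0x0c]=0x52

MEM[0x0e,0x1a,0x0c] = 7f 16 52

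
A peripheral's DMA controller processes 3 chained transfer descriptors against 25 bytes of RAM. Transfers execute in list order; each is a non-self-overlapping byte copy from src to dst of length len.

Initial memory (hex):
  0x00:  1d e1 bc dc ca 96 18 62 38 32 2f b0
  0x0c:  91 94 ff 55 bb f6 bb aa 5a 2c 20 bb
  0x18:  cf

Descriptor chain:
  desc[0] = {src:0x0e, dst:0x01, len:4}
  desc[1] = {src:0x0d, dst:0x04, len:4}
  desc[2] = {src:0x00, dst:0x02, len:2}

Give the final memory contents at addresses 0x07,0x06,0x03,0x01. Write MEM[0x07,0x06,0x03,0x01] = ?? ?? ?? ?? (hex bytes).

[0] 0x0e->0x01 len=4 : ff 55 bb f6
[1] 0x0d->0x04 len=4 : 94 ff 55 bb
[2] 0x00->0x02 len=2 : 1d ff
query mem[0x07]=0xbb, mem[0x06]=0x55, mem[0x03]=0xff, mem[0x01]=0xff

MEM[0x07,0x06,0x03,0x01] = bb 55 ff ff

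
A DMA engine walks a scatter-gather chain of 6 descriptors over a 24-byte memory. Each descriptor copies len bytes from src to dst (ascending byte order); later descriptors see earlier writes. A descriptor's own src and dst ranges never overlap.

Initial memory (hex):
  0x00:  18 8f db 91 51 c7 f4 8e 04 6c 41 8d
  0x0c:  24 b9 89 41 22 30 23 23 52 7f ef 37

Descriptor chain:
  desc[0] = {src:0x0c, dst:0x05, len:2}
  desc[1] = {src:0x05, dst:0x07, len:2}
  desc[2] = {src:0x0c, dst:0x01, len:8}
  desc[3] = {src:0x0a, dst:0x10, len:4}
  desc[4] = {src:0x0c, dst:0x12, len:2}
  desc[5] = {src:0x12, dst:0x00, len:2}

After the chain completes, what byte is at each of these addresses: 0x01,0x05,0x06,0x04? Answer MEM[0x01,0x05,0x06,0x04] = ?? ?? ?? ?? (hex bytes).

#0 dst[0x05+2] := {0x24,0xb9}
#1 dst[0x07+2] := {0x24,0xb9}
#2 dst[0x01+8] := {0x24,0xb9,0x89,0x41,0x22,0x30,0x23,0x23}
#3 dst[0x10+4] := {0x41,0x8d,0x24,0xb9}
#4 dst[0x12+2] := {0x24,0xb9}
#5 dst[0x00+2] := {0x24,0xb9}
query mem[0x01]=0xb9, mem[0x05]=0x22, mem[0x06]=0x30, mem[0x04]=0x41

MEM[0x01,0x05,0x06,0x04] = b9 22 30 41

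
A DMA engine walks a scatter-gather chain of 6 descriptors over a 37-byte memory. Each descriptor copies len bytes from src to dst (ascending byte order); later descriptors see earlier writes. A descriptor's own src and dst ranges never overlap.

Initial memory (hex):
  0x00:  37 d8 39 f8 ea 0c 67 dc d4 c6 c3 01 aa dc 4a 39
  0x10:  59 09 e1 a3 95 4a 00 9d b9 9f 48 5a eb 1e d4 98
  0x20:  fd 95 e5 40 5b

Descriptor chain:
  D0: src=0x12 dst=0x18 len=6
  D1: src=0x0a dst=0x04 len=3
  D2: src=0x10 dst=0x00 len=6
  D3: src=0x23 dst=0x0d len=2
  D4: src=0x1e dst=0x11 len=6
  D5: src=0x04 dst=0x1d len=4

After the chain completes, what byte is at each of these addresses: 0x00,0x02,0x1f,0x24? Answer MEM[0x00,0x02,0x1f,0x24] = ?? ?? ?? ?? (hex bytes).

D0: mem[0x18..0x1d] <- [e1 a3 95 4a 00 9d]
D1: mem[0x04..0x06] <- [c3 01 aa]
D2: mem[0x00..0x05] <- [59 09 e1 a3 95 4a]
D3: mem[0x0d..0x0e] <- [40 5b]
D4: mem[0x11..0x16] <- [d4 98 fd 95 e5 40]
D5: mem[0x1d..0x20] <- [95 4a aa dc]
query mem[0x00]=0x59, mem[0x02]=0xe1, mem[0x1f]=0xaa, mem[0x24]=0x5b

MEM[0x00,0x02,0x1f,0x24] = 59 e1 aa 5b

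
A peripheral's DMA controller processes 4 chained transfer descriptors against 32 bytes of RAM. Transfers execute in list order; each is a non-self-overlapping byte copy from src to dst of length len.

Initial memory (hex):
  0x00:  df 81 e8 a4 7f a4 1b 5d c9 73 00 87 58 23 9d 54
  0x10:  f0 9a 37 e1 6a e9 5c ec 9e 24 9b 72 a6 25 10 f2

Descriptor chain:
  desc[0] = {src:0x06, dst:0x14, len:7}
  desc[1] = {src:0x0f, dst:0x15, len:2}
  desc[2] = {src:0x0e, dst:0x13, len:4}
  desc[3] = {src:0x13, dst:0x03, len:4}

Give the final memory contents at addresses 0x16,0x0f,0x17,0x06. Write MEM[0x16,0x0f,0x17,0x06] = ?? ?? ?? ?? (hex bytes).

MEM[0x16,0x0f,0x17,0x06] = 9a 54 73 9a

D0: mem[0x14..0x1a] <- [1b 5d c9 73 00 87 58]
D1: mem[0x15..0x16] <- [54 f0]
D2: mem[0x13..0x16] <- [9d 54 f0 9a]
D3: mem[0x03..0x06] <- [9d 54 f0 9a]
query mem[0x16]=0x9a, mem[0x0f]=0x54, mem[0x17]=0x73, mem[0x06]=0x9a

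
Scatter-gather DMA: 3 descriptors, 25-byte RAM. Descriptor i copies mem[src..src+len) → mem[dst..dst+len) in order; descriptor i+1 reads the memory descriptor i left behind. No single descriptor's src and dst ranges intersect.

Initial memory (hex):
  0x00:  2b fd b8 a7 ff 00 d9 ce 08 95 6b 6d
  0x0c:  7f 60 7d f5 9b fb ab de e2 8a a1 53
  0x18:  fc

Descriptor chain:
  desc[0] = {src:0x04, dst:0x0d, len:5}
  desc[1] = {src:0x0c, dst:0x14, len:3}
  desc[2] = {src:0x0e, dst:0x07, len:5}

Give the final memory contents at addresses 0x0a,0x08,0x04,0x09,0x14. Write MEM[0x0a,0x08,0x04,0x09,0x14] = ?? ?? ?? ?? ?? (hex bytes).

#0 dst[0x0d+5] := {0xff,0x00,0xd9,0xce,0x08}
#1 dst[0x14+3] := {0x7f,0xff,0x00}
#2 dst[0x07+5] := {0x00,0xd9,0xce,0x08,0xab}
query mem[0x0a]=0x08, mem[0x08]=0xd9, mem[0x04]=0xff, mem[0x09]=0xce, mem[0x14]=0x7f

MEM[0x0a,0x08,0x04,0x09,0x14] = 08 d9 ff ce 7f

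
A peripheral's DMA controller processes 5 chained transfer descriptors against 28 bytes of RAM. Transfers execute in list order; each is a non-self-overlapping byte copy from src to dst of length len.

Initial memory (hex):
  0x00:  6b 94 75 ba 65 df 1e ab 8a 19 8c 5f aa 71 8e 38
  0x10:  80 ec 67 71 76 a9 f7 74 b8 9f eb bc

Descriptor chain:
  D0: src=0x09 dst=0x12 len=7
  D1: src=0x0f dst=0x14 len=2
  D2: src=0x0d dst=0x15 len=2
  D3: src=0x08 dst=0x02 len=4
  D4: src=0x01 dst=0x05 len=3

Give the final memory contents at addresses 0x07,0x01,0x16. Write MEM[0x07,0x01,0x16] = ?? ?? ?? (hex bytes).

D0: mem[0x12..0x18] <- [19 8c 5f aa 71 8e 38]
D1: mem[0x14..0x15] <- [38 80]
D2: mem[0x15..0x16] <- [71 8e]
D3: mem[0x02..0x05] <- [8a 19 8c 5f]
D4: mem[0x05..0x07] <- [94 8a 19]
query mem[0x07]=0x19, mem[0x01]=0x94, mem[0x16]=0x8e

MEM[0x07,0x01,0x16] = 19 94 8e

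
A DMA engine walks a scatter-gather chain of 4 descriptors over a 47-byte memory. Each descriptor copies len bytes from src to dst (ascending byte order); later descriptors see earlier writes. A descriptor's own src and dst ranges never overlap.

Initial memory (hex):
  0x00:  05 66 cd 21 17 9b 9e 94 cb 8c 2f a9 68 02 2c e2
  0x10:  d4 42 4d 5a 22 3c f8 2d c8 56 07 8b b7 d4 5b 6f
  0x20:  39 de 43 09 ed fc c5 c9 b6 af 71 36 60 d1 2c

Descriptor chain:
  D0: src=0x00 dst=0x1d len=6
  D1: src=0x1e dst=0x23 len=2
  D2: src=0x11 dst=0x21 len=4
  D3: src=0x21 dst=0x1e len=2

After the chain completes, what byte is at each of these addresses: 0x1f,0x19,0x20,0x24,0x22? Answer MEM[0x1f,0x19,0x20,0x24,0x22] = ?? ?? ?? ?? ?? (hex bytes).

MEM[0x1f,0x19,0x20,0x24,0x22] = 4d 56 21 22 4d

#0 dst[0x1d+6] := {0x05,0x66,0xcd,0x21,0x17,0x9b}
#1 dst[0x23+2] := {0x66,0xcd}
#2 dst[0x21+4] := {0x42,0x4d,0x5a,0x22}
#3 dst[0x1e+2] := {0x42,0x4d}
query mem[0x1f]=0x4d, mem[0x19]=0x56, mem[0x20]=0x21, mem[0x24]=0x22, mem[0x22]=0x4d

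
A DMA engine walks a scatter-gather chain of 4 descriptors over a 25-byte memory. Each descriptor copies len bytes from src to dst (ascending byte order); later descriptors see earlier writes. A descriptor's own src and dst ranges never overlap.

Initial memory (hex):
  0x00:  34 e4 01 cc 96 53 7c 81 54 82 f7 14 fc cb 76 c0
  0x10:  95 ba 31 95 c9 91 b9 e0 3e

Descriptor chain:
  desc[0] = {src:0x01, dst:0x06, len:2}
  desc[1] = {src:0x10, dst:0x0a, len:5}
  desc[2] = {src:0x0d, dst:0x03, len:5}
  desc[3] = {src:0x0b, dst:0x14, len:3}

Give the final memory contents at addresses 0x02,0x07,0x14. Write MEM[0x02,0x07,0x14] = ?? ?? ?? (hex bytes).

[0] 0x01->0x06 len=2 : e4 01
[1] 0x10->0x0a len=5 : 95 ba 31 95 c9
[2] 0x0d->0x03 len=5 : 95 c9 c0 95 ba
[3] 0x0b->0x14 len=3 : ba 31 95
query mem[0x02]=0x01, mem[0x07]=0xba, mem[0x14]=0xba

MEM[0x02,0x07,0x14] = 01 ba ba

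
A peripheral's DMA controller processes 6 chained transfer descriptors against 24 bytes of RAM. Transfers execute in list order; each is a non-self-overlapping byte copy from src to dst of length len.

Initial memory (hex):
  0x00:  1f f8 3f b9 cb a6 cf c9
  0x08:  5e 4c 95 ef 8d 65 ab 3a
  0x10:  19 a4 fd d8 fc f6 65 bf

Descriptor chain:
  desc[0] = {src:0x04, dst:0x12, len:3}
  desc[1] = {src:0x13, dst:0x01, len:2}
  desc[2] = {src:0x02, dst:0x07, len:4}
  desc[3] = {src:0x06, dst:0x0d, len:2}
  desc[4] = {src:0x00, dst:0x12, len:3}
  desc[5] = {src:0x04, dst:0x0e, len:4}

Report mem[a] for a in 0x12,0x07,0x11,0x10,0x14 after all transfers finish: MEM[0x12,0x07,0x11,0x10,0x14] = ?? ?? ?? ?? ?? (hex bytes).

MEM[0x12,0x07,0x11,0x10,0x14] = 1f cf cf cf cf

  after D0: wrote 3B at 0x12 = cba6cf
  after D1: wrote 2B at 0x01 = a6cf
  after D2: wrote 4B at 0x07 = cfb9cba6
  after D3: wrote 2B at 0x0d = cfcf
  after D4: wrote 3B at 0x12 = 1fa6cf
  after D5: wrote 4B at 0x0e = cba6cfcf
query mem[0x12]=0x1f, mem[0x07]=0xcf, mem[0x11]=0xcf, mem[0x10]=0xcf, mem[0x14]=0xcf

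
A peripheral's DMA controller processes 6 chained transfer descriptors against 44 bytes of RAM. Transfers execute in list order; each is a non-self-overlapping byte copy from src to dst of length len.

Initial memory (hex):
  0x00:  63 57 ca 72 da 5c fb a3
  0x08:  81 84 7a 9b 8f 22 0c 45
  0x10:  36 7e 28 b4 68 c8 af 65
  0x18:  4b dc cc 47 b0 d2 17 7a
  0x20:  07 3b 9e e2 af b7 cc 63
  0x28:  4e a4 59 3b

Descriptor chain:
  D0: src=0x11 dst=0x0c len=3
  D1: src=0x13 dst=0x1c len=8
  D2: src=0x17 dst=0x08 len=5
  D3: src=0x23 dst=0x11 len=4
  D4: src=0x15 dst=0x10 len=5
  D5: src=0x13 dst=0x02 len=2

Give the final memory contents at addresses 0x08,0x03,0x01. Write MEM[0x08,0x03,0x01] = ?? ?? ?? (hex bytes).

  after D0: wrote 3B at 0x0c = 7e28b4
  after D1: wrote 8B at 0x1c = b468c8af654bdccc
  after D2: wrote 5B at 0x08 = 654bdccc47
  after D3: wrote 4B at 0x11 = ccafb7cc
  after D4: wrote 5B at 0x10 = c8af654bdc
  after D5: wrote 2B at 0x02 = 4bdc
query mem[0x08]=0x65, mem[0x03]=0xdc, mem[0x01]=0x57

MEM[0x08,0x03,0x01] = 65 dc 57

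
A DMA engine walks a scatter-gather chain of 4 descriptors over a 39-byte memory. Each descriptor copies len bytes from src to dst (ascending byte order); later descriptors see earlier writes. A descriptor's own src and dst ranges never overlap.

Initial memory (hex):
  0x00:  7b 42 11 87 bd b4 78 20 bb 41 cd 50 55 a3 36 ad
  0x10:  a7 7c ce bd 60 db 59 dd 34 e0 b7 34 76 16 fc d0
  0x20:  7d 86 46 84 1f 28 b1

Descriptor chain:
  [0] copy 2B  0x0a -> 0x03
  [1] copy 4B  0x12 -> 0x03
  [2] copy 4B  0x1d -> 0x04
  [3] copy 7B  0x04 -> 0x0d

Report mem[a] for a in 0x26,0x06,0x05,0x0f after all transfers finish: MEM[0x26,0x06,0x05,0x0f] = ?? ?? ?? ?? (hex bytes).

MEM[0x26,0x06,0x05,0x0f] = b1 d0 fc d0

#0 dst[0x03+2] := {0xcd,0x50}
#1 dst[0x03+4] := {0xce,0xbd,0x60,0xdb}
#2 dst[0x04+4] := {0x16,0xfc,0xd0,0x7d}
#3 dst[0x0d+7] := {0x16,0xfc,0xd0,0x7d,0xbb,0x41,0xcd}
query mem[0x26]=0xb1, mem[0x06]=0xd0, mem[0x05]=0xfc, mem[0x0f]=0xd0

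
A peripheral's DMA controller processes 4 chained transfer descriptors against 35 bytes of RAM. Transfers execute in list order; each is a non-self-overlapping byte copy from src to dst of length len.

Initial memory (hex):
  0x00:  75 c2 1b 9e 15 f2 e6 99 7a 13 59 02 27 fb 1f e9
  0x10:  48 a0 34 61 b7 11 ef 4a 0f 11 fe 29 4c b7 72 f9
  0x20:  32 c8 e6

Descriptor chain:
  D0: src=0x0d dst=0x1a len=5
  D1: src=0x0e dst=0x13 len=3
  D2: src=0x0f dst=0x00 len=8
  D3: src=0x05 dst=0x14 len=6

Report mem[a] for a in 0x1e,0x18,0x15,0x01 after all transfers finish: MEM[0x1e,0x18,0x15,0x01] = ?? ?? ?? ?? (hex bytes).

  after D0: wrote 5B at 0x1a = fb1fe948a0
  after D1: wrote 3B at 0x13 = 1fe948
  after D2: wrote 8B at 0x00 = e948a0341fe948ef
  after D3: wrote 6B at 0x14 = e948ef7a1359
query mem[0x1e]=0xa0, mem[0x18]=0x13, mem[0x15]=0x48, mem[0x01]=0x48

MEM[0x1e,0x18,0x15,0x01] = a0 13 48 48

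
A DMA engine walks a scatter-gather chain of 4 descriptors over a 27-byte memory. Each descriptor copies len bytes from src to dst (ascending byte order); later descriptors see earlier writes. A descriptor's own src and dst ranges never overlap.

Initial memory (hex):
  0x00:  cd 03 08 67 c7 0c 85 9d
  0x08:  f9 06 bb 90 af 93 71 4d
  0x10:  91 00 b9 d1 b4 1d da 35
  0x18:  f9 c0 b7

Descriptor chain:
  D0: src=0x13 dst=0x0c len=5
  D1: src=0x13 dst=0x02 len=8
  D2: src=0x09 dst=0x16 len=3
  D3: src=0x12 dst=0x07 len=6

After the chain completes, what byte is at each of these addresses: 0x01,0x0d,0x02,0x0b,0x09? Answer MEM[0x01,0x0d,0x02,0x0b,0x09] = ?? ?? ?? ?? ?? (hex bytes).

MEM[0x01,0x0d,0x02,0x0b,0x09] = 03 b4 d1 b7 b4

D0: mem[0x0c..0x10] <- [d1 b4 1d da 35]
D1: mem[0x02..0x09] <- [d1 b4 1d da 35 f9 c0 b7]
D2: mem[0x16..0x18] <- [b7 bb 90]
D3: mem[0x07..0x0c] <- [b9 d1 b4 1d b7 bb]
query mem[0x01]=0x03, mem[0x0d]=0xb4, mem[0x02]=0xd1, mem[0x0b]=0xb7, mem[0x09]=0xb4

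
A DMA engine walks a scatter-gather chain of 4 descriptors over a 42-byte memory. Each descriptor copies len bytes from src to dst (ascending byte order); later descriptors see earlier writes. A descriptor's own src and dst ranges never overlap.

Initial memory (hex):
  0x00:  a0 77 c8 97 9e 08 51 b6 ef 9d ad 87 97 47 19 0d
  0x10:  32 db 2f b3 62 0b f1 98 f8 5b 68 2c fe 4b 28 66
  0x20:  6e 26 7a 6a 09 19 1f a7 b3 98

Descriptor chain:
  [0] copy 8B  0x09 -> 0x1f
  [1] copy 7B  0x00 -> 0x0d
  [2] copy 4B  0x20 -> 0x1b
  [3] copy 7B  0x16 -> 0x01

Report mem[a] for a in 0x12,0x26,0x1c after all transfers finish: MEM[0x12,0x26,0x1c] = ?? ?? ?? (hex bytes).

MEM[0x12,0x26,0x1c] = 08 32 87

D0: mem[0x1f..0x26] <- [9d ad 87 97 47 19 0d 32]
D1: mem[0x0d..0x13] <- [a0 77 c8 97 9e 08 51]
D2: mem[0x1b..0x1e] <- [ad 87 97 47]
D3: mem[0x01..0x07] <- [f1 98 f8 5b 68 ad 87]
query mem[0x12]=0x08, mem[0x26]=0x32, mem[0x1c]=0x87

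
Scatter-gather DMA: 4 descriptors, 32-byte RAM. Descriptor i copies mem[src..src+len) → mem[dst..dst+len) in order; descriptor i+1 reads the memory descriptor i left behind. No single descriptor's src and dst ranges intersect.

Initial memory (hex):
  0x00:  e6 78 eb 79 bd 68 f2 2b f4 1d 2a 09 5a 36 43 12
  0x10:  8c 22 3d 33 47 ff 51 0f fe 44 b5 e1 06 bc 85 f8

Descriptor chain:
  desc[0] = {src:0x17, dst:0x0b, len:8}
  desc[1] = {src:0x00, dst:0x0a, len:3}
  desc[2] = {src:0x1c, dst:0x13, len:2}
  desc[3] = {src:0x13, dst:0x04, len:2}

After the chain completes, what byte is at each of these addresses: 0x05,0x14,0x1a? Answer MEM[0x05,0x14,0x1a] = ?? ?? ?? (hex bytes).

MEM[0x05,0x14,0x1a] = bc bc b5

#0 dst[0x0b+8] := {0x0f,0xfe,0x44,0xb5,0xe1,0x06,0xbc,0x85}
#1 dst[0x0a+3] := {0xe6,0x78,0xeb}
#2 dst[0x13+2] := {0x06,0xbc}
#3 dst[0x04+2] := {0x06,0xbc}
query mem[0x05]=0xbc, mem[0x14]=0xbc, mem[0x1a]=0xb5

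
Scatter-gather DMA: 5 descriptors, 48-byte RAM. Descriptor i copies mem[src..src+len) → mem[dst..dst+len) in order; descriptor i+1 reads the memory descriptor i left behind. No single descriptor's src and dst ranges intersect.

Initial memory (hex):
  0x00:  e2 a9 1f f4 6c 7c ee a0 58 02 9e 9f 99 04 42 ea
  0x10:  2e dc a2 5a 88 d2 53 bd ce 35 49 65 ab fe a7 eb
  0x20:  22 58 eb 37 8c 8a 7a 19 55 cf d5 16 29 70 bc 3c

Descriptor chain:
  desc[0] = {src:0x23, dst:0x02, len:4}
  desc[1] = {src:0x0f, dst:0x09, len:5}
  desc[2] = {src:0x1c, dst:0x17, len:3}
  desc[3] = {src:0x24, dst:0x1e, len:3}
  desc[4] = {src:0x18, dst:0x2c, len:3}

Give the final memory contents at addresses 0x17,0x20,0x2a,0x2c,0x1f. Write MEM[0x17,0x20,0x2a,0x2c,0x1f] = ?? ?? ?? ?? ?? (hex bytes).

MEM[0x17,0x20,0x2a,0x2c,0x1f] = ab 7a d5 fe 8a

D0: mem[0x02..0x05] <- [37 8c 8a 7a]
D1: mem[0x09..0x0d] <- [ea 2e dc a2 5a]
D2: mem[0x17..0x19] <- [ab fe a7]
D3: mem[0x1e..0x20] <- [8c 8a 7a]
D4: mem[0x2c..0x2e] <- [fe a7 49]
query mem[0x17]=0xab, mem[0x20]=0x7a, mem[0x2a]=0xd5, mem[0x2c]=0xfe, mem[0x1f]=0x8a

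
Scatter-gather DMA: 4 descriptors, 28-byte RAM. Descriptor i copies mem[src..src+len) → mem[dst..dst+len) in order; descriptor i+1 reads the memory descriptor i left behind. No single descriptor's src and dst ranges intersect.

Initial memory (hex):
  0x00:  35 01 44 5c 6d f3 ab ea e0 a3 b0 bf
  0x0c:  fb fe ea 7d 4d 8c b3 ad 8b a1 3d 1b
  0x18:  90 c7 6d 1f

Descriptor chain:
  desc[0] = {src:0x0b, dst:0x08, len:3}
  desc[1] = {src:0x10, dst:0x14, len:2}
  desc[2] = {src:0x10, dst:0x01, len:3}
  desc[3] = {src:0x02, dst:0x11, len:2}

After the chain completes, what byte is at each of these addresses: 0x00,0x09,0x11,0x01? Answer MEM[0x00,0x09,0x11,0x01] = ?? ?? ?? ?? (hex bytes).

#0 dst[0x08+3] := {0xbf,0xfb,0xfe}
#1 dst[0x14+2] := {0x4d,0x8c}
#2 dst[0x01+3] := {0x4d,0x8c,0xb3}
#3 dst[0x11+2] := {0x8c,0xb3}
query mem[0x00]=0x35, mem[0x09]=0xfb, mem[0x11]=0x8c, mem[0x01]=0x4d

MEM[0x00,0x09,0x11,0x01] = 35 fb 8c 4d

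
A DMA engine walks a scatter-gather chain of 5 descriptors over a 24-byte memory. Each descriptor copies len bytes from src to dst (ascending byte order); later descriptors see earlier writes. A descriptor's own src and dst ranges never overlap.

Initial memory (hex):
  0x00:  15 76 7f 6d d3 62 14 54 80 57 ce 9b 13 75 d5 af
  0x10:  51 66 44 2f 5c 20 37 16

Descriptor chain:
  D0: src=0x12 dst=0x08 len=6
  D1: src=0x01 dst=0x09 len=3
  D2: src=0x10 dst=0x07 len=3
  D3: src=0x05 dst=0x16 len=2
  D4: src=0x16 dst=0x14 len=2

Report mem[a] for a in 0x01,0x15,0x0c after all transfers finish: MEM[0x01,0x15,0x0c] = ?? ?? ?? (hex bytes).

#0 dst[0x08+6] := {0x44,0x2f,0x5c,0x20,0x37,0x16}
#1 dst[0x09+3] := {0x76,0x7f,0x6d}
#2 dst[0x07+3] := {0x51,0x66,0x44}
#3 dst[0x16+2] := {0x62,0x14}
#4 dst[0x14+2] := {0x62,0x14}
query mem[0x01]=0x76, mem[0x15]=0x14, mem[0x0c]=0x37

MEM[0x01,0x15,0x0c] = 76 14 37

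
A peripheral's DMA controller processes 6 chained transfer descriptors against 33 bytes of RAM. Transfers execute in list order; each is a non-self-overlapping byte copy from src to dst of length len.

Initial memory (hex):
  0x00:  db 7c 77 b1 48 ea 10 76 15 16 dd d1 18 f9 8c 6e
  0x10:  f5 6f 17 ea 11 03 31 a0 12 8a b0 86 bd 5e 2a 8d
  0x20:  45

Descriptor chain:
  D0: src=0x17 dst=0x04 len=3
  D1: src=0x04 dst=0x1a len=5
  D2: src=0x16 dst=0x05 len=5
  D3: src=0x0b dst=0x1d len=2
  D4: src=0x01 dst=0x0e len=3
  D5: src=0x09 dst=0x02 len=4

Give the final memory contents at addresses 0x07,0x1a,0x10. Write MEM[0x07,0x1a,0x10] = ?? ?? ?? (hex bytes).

[0] 0x17->0x04 len=3 : a0 12 8a
[1] 0x04->0x1a len=5 : a0 12 8a 76 15
[2] 0x16->0x05 len=5 : 31 a0 12 8a a0
[3] 0x0b->0x1d len=2 : d1 18
[4] 0x01->0x0e len=3 : 7c 77 b1
[5] 0x09->0x02 len=4 : a0 dd d1 18
query mem[0x07]=0x12, mem[0x1a]=0xa0, mem[0x10]=0xb1

MEM[0x07,0x1a,0x10] = 12 a0 b1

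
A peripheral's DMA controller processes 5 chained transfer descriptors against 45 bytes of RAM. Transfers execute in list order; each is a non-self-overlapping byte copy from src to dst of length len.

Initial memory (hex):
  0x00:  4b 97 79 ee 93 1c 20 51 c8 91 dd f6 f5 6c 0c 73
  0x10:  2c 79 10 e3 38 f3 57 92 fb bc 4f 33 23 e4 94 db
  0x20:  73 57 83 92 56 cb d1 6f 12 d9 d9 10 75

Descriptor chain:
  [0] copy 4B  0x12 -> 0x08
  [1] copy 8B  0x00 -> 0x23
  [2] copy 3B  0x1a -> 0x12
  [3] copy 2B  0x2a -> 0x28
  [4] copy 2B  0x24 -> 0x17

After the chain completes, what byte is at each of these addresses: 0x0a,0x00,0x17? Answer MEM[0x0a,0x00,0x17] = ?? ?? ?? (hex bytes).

MEM[0x0a,0x00,0x17] = 38 4b 97

  after D0: wrote 4B at 0x08 = 10e338f3
  after D1: wrote 8B at 0x23 = 4b9779ee931c2051
  after D2: wrote 3B at 0x12 = 4f3323
  after D3: wrote 2B at 0x28 = 5110
  after D4: wrote 2B at 0x17 = 9779
query mem[0x0a]=0x38, mem[0x00]=0x4b, mem[0x17]=0x97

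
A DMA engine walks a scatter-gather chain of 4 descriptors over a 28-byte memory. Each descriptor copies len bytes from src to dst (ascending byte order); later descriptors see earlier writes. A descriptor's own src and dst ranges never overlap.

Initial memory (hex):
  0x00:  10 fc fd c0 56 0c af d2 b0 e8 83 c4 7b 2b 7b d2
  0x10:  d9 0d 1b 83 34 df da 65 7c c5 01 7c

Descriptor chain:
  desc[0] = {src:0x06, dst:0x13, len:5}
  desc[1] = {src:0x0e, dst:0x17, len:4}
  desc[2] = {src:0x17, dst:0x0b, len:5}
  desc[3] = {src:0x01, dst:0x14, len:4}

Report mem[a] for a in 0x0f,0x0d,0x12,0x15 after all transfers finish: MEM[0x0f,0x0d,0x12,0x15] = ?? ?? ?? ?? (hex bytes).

MEM[0x0f,0x0d,0x12,0x15] = 7c d9 1b fd

  after D0: wrote 5B at 0x13 = afd2b0e883
  after D1: wrote 4B at 0x17 = 7bd2d90d
  after D2: wrote 5B at 0x0b = 7bd2d90d7c
  after D3: wrote 4B at 0x14 = fcfdc056
query mem[0x0f]=0x7c, mem[0x0d]=0xd9, mem[0x12]=0x1b, mem[0x15]=0xfd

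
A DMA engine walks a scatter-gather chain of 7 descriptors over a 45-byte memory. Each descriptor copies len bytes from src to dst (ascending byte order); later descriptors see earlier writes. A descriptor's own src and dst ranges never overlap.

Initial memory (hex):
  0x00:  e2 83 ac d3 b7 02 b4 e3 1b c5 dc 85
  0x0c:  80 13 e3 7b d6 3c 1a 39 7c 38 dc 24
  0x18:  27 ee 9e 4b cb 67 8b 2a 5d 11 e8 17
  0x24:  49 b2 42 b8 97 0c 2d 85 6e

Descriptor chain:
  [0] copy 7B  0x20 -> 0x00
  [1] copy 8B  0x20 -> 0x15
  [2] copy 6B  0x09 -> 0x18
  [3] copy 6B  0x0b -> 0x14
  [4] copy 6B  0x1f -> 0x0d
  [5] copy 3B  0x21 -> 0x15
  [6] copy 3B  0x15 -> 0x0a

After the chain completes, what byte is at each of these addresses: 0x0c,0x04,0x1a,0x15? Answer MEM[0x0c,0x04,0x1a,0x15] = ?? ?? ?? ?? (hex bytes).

#0 dst[0x00+7] := {0x5d,0x11,0xe8,0x17,0x49,0xb2,0x42}
#1 dst[0x15+8] := {0x5d,0x11,0xe8,0x17,0x49,0xb2,0x42,0xb8}
#2 dst[0x18+6] := {0xc5,0xdc,0x85,0x80,0x13,0xe3}
#3 dst[0x14+6] := {0x85,0x80,0x13,0xe3,0x7b,0xd6}
#4 dst[0x0d+6] := {0x2a,0x5d,0x11,0xe8,0x17,0x49}
#5 dst[0x15+3] := {0x11,0xe8,0x17}
#6 dst[0x0a+3] := {0x11,0xe8,0x17}
query mem[0x0c]=0x17, mem[0x04]=0x49, mem[0x1a]=0x85, mem[0x15]=0x11

MEM[0x0c,0x04,0x1a,0x15] = 17 49 85 11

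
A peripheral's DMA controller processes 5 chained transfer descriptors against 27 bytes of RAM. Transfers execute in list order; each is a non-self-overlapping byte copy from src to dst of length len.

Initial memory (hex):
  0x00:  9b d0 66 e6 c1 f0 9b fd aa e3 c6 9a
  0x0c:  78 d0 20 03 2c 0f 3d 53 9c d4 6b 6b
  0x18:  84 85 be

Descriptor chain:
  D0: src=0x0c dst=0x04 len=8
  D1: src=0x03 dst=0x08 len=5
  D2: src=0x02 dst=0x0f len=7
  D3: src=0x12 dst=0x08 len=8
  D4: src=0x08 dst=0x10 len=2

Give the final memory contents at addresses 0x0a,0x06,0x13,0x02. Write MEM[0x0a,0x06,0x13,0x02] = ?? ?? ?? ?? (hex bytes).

D0: mem[0x04..0x0b] <- [78 d0 20 03 2c 0f 3d 53]
D1: mem[0x08..0x0c] <- [e6 78 d0 20 03]
D2: mem[0x0f..0x15] <- [66 e6 78 d0 20 03 e6]
D3: mem[0x08..0x0f] <- [d0 20 03 e6 6b 6b 84 85]
D4: mem[0x10..0x11] <- [d0 20]
query mem[0x0a]=0x03, mem[0x06]=0x20, mem[0x13]=0x20, mem[0x02]=0x66

MEM[0x0a,0x06,0x13,0x02] = 03 20 20 66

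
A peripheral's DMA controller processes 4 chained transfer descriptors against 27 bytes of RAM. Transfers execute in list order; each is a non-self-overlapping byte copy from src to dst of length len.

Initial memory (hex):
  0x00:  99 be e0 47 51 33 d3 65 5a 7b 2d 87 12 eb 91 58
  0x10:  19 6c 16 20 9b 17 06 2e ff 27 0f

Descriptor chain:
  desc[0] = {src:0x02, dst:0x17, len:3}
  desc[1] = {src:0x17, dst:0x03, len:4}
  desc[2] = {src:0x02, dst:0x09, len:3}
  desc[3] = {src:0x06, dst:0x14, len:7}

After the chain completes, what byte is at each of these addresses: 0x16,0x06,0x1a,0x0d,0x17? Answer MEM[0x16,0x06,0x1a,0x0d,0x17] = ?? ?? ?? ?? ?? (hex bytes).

MEM[0x16,0x06,0x1a,0x0d,0x17] = 5a 0f 12 eb e0

[0] 0x02->0x17 len=3 : e0 47 51
[1] 0x17->0x03 len=4 : e0 47 51 0f
[2] 0x02->0x09 len=3 : e0 e0 47
[3] 0x06->0x14 len=7 : 0f 65 5a e0 e0 47 12
query mem[0x16]=0x5a, mem[0x06]=0x0f, mem[0x1a]=0x12, mem[0x0d]=0xeb, mem[0x17]=0xe0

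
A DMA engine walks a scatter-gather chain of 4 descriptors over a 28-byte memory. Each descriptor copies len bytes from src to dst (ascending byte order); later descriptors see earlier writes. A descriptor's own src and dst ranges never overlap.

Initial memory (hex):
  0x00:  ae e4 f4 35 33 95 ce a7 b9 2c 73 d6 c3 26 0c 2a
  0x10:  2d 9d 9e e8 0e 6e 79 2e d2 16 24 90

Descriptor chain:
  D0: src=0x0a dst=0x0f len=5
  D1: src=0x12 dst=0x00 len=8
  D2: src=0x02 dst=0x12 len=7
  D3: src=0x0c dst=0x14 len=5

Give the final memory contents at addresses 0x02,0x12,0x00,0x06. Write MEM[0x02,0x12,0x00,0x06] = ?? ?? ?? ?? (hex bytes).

MEM[0x02,0x12,0x00,0x06] = 0e 0e 26 d2

D0: mem[0x0f..0x13] <- [73 d6 c3 26 0c]
D1: mem[0x00..0x07] <- [26 0c 0e 6e 79 2e d2 16]
D2: mem[0x12..0x18] <- [0e 6e 79 2e d2 16 b9]
D3: mem[0x14..0x18] <- [c3 26 0c 73 d6]
query mem[0x02]=0x0e, mem[0x12]=0x0e, mem[0x00]=0x26, mem[0x06]=0xd2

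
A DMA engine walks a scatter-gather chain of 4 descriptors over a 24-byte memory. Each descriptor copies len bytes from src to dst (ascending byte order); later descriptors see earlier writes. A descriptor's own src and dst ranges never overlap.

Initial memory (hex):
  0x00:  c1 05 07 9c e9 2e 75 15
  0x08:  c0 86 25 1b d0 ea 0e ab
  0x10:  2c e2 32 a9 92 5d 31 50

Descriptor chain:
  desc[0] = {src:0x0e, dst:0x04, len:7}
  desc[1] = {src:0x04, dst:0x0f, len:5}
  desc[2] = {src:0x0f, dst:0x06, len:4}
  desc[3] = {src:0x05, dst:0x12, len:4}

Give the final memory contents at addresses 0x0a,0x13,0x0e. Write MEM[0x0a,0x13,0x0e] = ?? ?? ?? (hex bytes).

MEM[0x0a,0x13,0x0e] = 92 0e 0e

D0: mem[0x04..0x0a] <- [0e ab 2c e2 32 a9 92]
D1: mem[0x0f..0x13] <- [0e ab 2c e2 32]
D2: mem[0x06..0x09] <- [0e ab 2c e2]
D3: mem[0x12..0x15] <- [ab 0e ab 2c]
query mem[0x0a]=0x92, mem[0x13]=0x0e, mem[0x0e]=0x0e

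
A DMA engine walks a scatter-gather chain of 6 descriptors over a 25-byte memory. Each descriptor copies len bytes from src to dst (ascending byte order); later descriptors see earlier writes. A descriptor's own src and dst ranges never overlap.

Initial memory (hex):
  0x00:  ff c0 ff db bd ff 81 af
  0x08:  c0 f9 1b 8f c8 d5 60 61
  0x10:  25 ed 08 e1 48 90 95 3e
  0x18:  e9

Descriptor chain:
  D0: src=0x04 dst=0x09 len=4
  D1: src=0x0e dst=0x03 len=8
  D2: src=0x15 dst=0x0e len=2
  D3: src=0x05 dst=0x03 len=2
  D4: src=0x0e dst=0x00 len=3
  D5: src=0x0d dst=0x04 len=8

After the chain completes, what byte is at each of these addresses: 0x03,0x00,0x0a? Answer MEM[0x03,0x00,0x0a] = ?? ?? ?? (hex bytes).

  after D0: wrote 4B at 0x09 = bdff81af
  after D1: wrote 8B at 0x03 = 606125ed08e14890
  after D2: wrote 2B at 0x0e = 9095
  after D3: wrote 2B at 0x03 = 25ed
  after D4: wrote 3B at 0x00 = 909525
  after D5: wrote 8B at 0x04 = d5909525ed08e148
query mem[0x03]=0x25, mem[0x00]=0x90, mem[0x0a]=0xe1

MEM[0x03,0x00,0x0a] = 25 90 e1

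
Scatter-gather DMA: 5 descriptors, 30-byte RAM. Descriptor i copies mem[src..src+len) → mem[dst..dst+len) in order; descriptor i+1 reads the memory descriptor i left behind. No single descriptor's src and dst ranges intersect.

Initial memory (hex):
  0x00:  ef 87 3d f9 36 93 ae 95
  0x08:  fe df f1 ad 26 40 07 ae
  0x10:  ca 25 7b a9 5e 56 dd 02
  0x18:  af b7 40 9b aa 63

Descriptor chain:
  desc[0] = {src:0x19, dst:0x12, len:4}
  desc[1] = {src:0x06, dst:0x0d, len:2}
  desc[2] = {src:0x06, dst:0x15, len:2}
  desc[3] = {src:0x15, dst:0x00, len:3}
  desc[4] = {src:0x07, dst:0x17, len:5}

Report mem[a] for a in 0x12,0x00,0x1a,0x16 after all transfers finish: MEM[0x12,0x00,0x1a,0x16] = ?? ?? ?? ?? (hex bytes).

#0 dst[0x12+4] := {0xb7,0x40,0x9b,0xaa}
#1 dst[0x0d+2] := {0xae,0x95}
#2 dst[0x15+2] := {0xae,0x95}
#3 dst[0x00+3] := {0xae,0x95,0x02}
#4 dst[0x17+5] := {0x95,0xfe,0xdf,0xf1,0xad}
query mem[0x12]=0xb7, mem[0x00]=0xae, mem[0x1a]=0xf1, mem[0x16]=0x95

MEM[0x12,0x00,0x1a,0x16] = b7 ae f1 95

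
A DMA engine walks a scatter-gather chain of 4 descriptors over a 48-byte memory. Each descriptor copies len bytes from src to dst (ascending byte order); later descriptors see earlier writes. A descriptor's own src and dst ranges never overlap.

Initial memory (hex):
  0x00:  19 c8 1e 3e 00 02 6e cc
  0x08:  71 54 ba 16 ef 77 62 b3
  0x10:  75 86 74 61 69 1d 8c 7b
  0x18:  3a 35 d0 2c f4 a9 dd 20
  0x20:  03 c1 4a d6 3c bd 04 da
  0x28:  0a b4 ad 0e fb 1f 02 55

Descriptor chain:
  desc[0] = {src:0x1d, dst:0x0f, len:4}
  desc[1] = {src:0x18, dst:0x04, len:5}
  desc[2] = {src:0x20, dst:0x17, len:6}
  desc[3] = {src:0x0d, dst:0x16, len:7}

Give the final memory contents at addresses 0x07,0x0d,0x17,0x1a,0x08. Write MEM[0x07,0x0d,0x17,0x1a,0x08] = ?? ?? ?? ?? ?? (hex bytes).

MEM[0x07,0x0d,0x17,0x1a,0x08] = 2c 77 62 20 f4

#0 dst[0x0f+4] := {0xa9,0xdd,0x20,0x03}
#1 dst[0x04+5] := {0x3a,0x35,0xd0,0x2c,0xf4}
#2 dst[0x17+6] := {0x03,0xc1,0x4a,0xd6,0x3c,0xbd}
#3 dst[0x16+7] := {0x77,0x62,0xa9,0xdd,0x20,0x03,0x61}
query mem[0x07]=0x2c, mem[0x0d]=0x77, mem[0x17]=0x62, mem[0x1a]=0x20, mem[0x08]=0xf4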